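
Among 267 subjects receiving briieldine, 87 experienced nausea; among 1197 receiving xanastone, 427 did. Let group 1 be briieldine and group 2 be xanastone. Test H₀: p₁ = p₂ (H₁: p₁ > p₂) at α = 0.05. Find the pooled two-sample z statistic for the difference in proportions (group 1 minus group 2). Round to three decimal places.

p̂₁ = 87/267 ≈ 0.32584, p̂₂ = 427/1197 ≈ 0.35673.
Pooled p̂ = (87+427)/(267+1197) = 514/1464 = 0.35109.
SE = √(0.227827 × 0.00458074) = 0.03231.
z = (0.32584 − 0.35673)/0.03231 = -0.03089/0.03231 = -0.956.
p-value = P(Z > -0.956) ≈ 0.8305; since p > α = 0.05, fail to reject H₀.

z = -0.956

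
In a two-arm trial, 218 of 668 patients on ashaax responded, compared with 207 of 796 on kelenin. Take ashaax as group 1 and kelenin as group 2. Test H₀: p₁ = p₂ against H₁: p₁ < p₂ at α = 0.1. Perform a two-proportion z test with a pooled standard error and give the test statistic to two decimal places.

z = 2.78

p̂₁ = 218/668 = 0.3263, p̂₂ = 207/796 = 0.2601.
Pooled p̂ = (218+207)/(668+796) = 425/1464 = 0.2903.
SE = √(p̂(1−p̂)(1/n₁+1/n₂)) = √(0.2903·0.7097·0.00275329) = √(0.000567249) = 0.0238.
z = (0.3263 − 0.2601)/0.0238 = 0.0662/0.0238 = 2.78.
p-value = P(Z < 2.784) ≈ 0.9973. With α = 0.1, fail to reject H₀.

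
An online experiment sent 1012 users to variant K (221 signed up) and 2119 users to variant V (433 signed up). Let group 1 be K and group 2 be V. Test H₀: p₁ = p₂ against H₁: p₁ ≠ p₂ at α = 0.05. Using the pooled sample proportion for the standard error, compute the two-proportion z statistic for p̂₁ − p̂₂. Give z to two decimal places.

z = 0.90

p̂₁ = 221/1012 = 0.21838, p̂₂ = 433/2119 = 0.20434.
Pooled p̂ = (221+433)/(1012+2119) = 654/3131 = 0.20888.
SE = √(p̂(1−p̂)(1/n₁+1/n₂)) = √(0.20888·0.79112·0.00146006) = √(0.000241273) = 0.01553.
z = (0.21838 − 0.20434)/0.01553 = 0.01404/0.01553 = 0.90.
p-value = 2·P(Z > 0.904) ≈ 0.3661. With α = 0.05, fail to reject H₀.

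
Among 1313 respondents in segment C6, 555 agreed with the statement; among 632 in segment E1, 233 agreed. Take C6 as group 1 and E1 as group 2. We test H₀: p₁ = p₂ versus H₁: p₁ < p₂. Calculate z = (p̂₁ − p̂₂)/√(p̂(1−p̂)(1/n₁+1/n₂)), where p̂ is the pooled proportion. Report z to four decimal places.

z = 2.2731

p̂₁ = 555/1313 ≈ 0.422696, p̂₂ = 233/632 ≈ 0.368671.
Pooled p̂ = (555+233)/(1313+632) = 788/1945 = 0.405141.
SE = √(0.241002 × 0.00234389) = 0.023767.
z = (0.422696 − 0.368671)/0.023767 = 0.054025/0.023767 = 2.2731.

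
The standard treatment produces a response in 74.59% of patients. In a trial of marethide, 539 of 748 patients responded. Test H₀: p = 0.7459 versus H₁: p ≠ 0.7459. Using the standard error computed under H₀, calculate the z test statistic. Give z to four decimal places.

p̂ = 539/748 = 0.720588.
Standard error under H₀: √(0.7459×0.2541/748) = 0.015918.
z = (0.720588 − 0.7459)/0.015918 = -0.025312/0.015918 = -1.5901.
p-value = 2·P(Z > 1.590) ≈ 0.1118.

z = -1.5901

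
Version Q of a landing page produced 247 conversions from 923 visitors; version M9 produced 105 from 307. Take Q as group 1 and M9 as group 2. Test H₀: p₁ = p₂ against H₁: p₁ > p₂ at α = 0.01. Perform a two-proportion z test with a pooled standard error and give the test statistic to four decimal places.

z = -2.4990

p̂₁ = 247/923 ≈ 0.267606, p̂₂ = 105/307 ≈ 0.342020.
Pooled p̂ = (247+105)/(923+307) = 352/1230 = 0.286179.
SE = √(p̂(1−p̂)(1/n₁+1/n₂)) = √(0.286179·0.713821·0.00434075) = √(0.000886731) = 0.029778.
z = (0.267606 − 0.342020)/0.029778 = -0.074414/0.029778 = -2.4990.
p-value = P(Z > -2.499) ≈ 0.9938; since p > α = 0.01, fail to reject H₀.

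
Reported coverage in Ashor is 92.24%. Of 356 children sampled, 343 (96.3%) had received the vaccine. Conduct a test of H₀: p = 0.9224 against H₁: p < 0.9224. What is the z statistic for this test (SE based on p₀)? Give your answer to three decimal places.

p̂ = 343/356 ≈ 0.96348.
Standard error under H₀: √(0.9224×0.0776/356) = 0.01418.
z = (0.96348 − 0.9224)/0.01418 = 0.04108/0.01418 = 2.897.
p-value = P(Z < 2.897) ≈ 0.9981.

z = 2.897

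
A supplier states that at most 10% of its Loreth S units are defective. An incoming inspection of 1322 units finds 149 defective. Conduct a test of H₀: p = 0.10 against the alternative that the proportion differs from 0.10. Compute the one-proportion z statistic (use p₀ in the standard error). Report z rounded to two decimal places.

p̂ = 149/1322 ≈ 0.11271.
Under H₀, SE = √(0.1·0.9/1322) = √(6.80787e-05) = 0.00825.
z = (0.11271 − 0.1)/0.00825 = 0.01271/0.00825 = 1.54.

z = 1.54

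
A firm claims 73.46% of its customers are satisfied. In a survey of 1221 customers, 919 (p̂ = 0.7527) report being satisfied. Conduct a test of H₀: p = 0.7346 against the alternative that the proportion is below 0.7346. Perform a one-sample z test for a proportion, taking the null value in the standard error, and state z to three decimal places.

z = 1.429

p̂ = 919/1221 ≈ 0.75266.
Under H₀, SE = √(0.7346·0.2654/1221) = √(0.000159675) = 0.01264.
z = (0.75266 − 0.7346)/0.01264 = 0.01806/0.01264 = 1.429.
p-value = P(Z < 1.429) ≈ 0.9235.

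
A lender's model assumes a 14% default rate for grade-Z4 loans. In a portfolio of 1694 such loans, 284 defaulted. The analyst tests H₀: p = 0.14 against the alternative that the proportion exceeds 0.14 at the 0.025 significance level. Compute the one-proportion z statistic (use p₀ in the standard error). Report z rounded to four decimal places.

z = 3.2798

p̂ = 284/1694 ≈ 0.1676505.
Under H₀, SE = √(0.14·0.86/1694) = √(7.10744e-05) = 0.0084306.
z = (0.1676505 − 0.14)/0.0084306 = 0.0276505/0.0084306 = 3.2798.
p-value = P(Z > 3.280) ≈ 0.0005, so at α = 0.025 we reject H₀.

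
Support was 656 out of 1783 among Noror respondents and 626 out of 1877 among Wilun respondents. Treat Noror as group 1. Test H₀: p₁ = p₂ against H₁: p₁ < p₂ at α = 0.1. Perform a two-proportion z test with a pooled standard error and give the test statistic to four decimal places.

p̂₁ = 656/1783 ≈ 0.367919, p̂₂ = 626/1877 ≈ 0.333511.
Pooled p̂ = (656+626)/(1783+1877) = 1282/3660 = 0.350273.
SE = √(p̂(1−p̂)(1/n₁+1/n₂)) = √(0.350273·0.649727·0.00109362) = √(0.000248888) = 0.015776.
z = (0.367919 − 0.333511)/0.015776 = 0.034408/0.015776 = 2.1810.
p-value = P(Z < 2.181) ≈ 0.9854. With α = 0.1, fail to reject H₀.

z = 2.1810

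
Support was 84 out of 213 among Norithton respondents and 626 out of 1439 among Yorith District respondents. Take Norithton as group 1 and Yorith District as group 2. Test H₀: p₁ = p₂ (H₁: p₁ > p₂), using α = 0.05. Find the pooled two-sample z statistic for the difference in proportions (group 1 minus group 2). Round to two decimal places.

z = -1.12

p̂₁ = 84/213 = 0.3944, p̂₂ = 626/1439 = 0.4350.
Pooled p̂ = (84+626)/(213+1439) = 710/1652 = 0.4298.
SE = √(p̂(1−p̂)(1/n₁+1/n₂)) = √(0.4298·0.5702·0.00538976) = √(0.00132087) = 0.0363.
z = (0.3944 − 0.4350)/0.0363 = -0.0406/0.0363 = -1.12.
p-value = P(Z > -1.119) ≈ 0.8684, so at α = 0.05 we fail to reject H₀.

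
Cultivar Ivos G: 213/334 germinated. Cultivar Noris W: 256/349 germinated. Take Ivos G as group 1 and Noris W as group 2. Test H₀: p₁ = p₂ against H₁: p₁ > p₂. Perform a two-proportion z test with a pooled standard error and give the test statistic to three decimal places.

z = -2.698

p̂₁ = 213/334 ≈ 0.63772, p̂₂ = 256/349 ≈ 0.73352.
Pooled p̂ = (213+256)/(334+349) = 469/683 = 0.68668.
SE = √(0.215152 × 0.00585934) = 0.03551.
z = (0.63772 − 0.73352)/0.03551 = -0.09580/0.03551 = -2.698.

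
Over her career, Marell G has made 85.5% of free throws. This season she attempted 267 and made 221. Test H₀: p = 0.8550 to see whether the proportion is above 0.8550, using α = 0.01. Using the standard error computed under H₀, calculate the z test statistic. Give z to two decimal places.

p̂ = 221/267 = 0.8277.
Under H₀, SE = √(0.855·0.145/267) = √(0.000464326) = 0.0215.
z = (0.8277 − 0.855)/0.0215 = -0.0273/0.0215 = -1.27.
p-value = P(Z > -1.266) ≈ 0.8973; since p > α = 0.01, fail to reject H₀.

z = -1.27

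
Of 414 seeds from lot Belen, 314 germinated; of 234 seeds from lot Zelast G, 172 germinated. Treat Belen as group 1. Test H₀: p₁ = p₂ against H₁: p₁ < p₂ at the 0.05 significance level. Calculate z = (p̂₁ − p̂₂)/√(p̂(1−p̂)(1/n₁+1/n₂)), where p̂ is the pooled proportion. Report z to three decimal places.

p̂₁ = 314/414 ≈ 0.75845, p̂₂ = 172/234 ≈ 0.73504.
Pooled p̂ = (314+172)/(414+234) = 486/648 = 0.75000.
SE = √(0.1875 × 0.00668896) = 0.03541.
z = (0.75845 − 0.73504)/0.03541 = 0.02341/0.03541 = 0.661.
p-value = P(Z < 0.661) ≈ 0.7457, so at α = 0.05 we fail to reject H₀.

z = 0.661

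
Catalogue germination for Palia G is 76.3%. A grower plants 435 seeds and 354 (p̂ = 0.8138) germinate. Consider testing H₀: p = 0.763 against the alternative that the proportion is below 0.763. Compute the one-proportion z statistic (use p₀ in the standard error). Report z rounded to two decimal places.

p̂ = 354/435 = 0.8138.
Under H₀, SE = √(0.763·0.237/435) = √(0.000415703) = 0.0204.
z = (0.8138 − 0.763)/0.0204 = 0.0508/0.0204 = 2.49.
p-value = P(Z < 2.491) ≈ 0.9936.

z = 2.49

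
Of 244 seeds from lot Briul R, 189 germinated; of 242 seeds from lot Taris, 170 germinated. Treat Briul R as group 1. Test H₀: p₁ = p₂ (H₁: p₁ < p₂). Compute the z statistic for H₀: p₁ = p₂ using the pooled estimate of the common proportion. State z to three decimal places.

z = 1.809

p̂₁ = 189/244 ≈ 0.77459, p̂₂ = 170/242 ≈ 0.70248.
Pooled p̂ = (189+170)/(244+242) = 359/486 = 0.73868.
SE = √(0.19303 × 0.00823059) = 0.03986.
z = (0.77459 − 0.70248)/0.03986 = 0.07211/0.03986 = 1.809.
p-value = P(Z < 1.809) ≈ 0.9648.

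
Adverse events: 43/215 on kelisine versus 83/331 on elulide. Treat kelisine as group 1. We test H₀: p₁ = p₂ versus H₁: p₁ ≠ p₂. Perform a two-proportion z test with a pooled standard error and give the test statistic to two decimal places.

z = -1.38

p̂₁ = 43/215 = 0.2000, p̂₂ = 83/331 = 0.2508.
Pooled p̂ = (43+83)/(215+331) = 126/546 = 0.2308.
SE = √(p̂(1−p̂)(1/n₁+1/n₂)) = √(0.2308·0.7692·0.00767231) = √(0.00136195) = 0.0369.
z = (0.2000 − 0.2508)/0.0369 = -0.0508/0.0369 = -1.38.
Two-sided p-value ≈ 2·Φ(−1.375) = 0.1690.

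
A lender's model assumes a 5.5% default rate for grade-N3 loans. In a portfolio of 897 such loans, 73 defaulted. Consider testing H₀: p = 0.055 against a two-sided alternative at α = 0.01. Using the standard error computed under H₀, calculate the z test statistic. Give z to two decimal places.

z = 3.47

p̂ = 73/897 = 0.0814.
SE = √(p₀(1−p₀)/n) = √(0.051975/897) = 0.0076.
z = (0.0814 − 0.055)/0.0076 = 0.0264/0.0076 = 3.47.
p-value = 2·P(Z > 3.466) ≈ 0.0005; since p < α = 0.01, reject H₀.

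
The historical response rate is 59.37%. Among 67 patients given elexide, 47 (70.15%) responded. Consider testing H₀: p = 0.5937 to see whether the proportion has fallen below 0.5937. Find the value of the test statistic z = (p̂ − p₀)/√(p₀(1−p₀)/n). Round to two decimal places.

p̂ = 47/67 ≈ 0.7015.
Under H₀, SE = √(0.5937·0.4063/67) = √(0.0036003) = 0.0600.
z = (0.7015 − 0.5937)/0.0600 = 0.1078/0.0600 = 1.80.
p-value = P(Z < 1.796) ≈ 0.9638.

z = 1.80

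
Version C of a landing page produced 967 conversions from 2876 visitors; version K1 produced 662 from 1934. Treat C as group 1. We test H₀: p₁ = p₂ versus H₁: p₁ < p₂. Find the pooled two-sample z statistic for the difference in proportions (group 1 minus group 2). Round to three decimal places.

z = -0.436

p̂₁ = 967/2876 ≈ 0.33623, p̂₂ = 662/1934 ≈ 0.34230.
Pooled p̂ = (967+662)/(2876+1934) = 1629/4810 = 0.33867.
SE = √(0.223972 × 0.000864768) = 0.01392.
z = (0.33623 − 0.34230)/0.01392 = -0.00607/0.01392 = -0.436.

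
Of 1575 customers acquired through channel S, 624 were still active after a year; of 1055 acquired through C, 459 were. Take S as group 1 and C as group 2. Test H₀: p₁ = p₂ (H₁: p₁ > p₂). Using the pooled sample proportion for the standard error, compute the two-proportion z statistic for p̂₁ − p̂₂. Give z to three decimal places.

p̂₁ = 624/1575 ≈ 0.39619, p̂₂ = 459/1055 ≈ 0.43507.
Pooled p̂ = (624+459)/(1575+1055) = 1083/2630 = 0.41179.
SE = √(p̂(1−p̂)(1/n₁+1/n₂)) = √(0.41179·0.58821·0.00158279) = √(0.00038338) = 0.01958.
z = (0.39619 − 0.43507)/0.01958 = -0.03888/0.01958 = -1.986.

z = -1.986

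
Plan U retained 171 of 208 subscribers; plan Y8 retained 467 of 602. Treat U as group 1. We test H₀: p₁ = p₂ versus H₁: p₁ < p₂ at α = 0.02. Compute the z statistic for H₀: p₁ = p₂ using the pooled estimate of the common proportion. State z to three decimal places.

p̂₁ = 171/208 = 0.82212, p̂₂ = 467/602 = 0.77575.
Pooled p̂ = (171+467)/(208+602) = 638/810 = 0.78765.
SE = √(p̂(1−p̂)(1/n₁+1/n₂)) = √(0.78765·0.21235·0.00646882) = √(0.00108194) = 0.03289.
z = (0.82212 − 0.77575)/0.03289 = 0.04637/0.03289 = 1.410.
p-value = P(Z < 1.410) ≈ 0.9207. With α = 0.02, fail to reject H₀.

z = 1.410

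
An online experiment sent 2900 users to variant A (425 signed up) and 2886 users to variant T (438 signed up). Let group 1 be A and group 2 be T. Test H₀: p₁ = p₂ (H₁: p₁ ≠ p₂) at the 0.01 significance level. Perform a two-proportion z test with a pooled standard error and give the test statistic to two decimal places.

p̂₁ = 425/2900 = 0.14655, p̂₂ = 438/2886 = 0.15177.
Pooled p̂ = (425+438)/(2900+2886) = 863/5786 = 0.14915.
SE = √(p̂(1−p̂)(1/n₁+1/n₂)) = √(0.14915·0.85085·0.000691328) = √(8.7734e-05) = 0.00937.
z = (0.14655 − 0.15177)/0.00937 = -0.00522/0.00937 = -0.56.
p-value = 2·P(Z > 0.557) ≈ 0.5777. With α = 0.01, fail to reject H₀.

z = -0.56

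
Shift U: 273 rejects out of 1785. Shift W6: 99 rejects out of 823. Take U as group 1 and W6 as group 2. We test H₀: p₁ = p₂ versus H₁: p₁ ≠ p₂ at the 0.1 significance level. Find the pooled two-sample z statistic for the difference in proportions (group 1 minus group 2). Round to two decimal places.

p̂₁ = 273/1785 ≈ 0.1529, p̂₂ = 99/823 ≈ 0.1203.
Pooled p̂ = (273+99)/(1785+823) = 372/2608 = 0.1426.
SE = √(p̂(1−p̂)(1/n₁+1/n₂)) = √(0.1426·0.8574·0.00177529) = √(0.000217105) = 0.0147.
z = (0.1529 − 0.1203)/0.0147 = 0.0326/0.0147 = 2.22.
Two-sided p-value ≈ 2·Φ(−2.216) = 0.0267; since p < α = 0.1, reject H₀.

z = 2.22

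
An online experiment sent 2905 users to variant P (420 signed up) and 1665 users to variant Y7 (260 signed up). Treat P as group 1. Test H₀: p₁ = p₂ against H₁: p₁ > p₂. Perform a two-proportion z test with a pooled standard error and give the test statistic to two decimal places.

p̂₁ = 420/2905 ≈ 0.1446, p̂₂ = 260/1665 ≈ 0.1562.
Pooled p̂ = (420+260)/(2905+1665) = 680/4570 = 0.1488.
SE = √(p̂(1−p̂)(1/n₁+1/n₂)) = √(0.1488·0.8512·0.000944835) = √(0.000119669) = 0.0109.
z = (0.1446 − 0.1562)/0.0109 = -0.0116/0.0109 = -1.06.
p-value = P(Z > -1.058) ≈ 0.8551.

z = -1.06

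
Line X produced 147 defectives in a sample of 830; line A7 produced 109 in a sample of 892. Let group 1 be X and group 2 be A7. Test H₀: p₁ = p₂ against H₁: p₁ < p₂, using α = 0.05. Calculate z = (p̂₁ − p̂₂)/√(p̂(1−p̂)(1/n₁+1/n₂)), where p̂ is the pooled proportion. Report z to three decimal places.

z = 3.200

p̂₁ = 147/830 ≈ 0.17711, p̂₂ = 109/892 ≈ 0.12220.
Pooled p̂ = (147+109)/(830+892) = 256/1722 = 0.14866.
SE = √(0.126563 × 0.0023259) = 0.01716.
z = (0.17711 − 0.12220)/0.01716 = 0.05491/0.01716 = 3.200.
p-value = P(Z < 3.200) ≈ 0.9993, so at α = 0.05 we fail to reject H₀.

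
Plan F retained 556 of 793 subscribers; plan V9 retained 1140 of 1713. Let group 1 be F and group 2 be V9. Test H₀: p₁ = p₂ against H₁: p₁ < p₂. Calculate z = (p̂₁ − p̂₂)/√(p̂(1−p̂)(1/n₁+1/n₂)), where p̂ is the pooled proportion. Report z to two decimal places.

p̂₁ = 556/793 = 0.7011, p̂₂ = 1140/1713 = 0.6655.
Pooled p̂ = (556+1140)/(793+1713) = 1696/2506 = 0.6768.
SE = √(0.21875 × 0.00184481) = 0.0201.
z = (0.7011 − 0.6655)/0.0201 = 0.0356/0.0201 = 1.77.

z = 1.77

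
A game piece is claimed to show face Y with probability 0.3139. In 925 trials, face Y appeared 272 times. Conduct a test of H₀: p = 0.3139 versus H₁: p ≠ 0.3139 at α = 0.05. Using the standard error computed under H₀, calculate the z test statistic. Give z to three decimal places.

p̂ = 272/925 ≈ 0.29405.
Under H₀, SE = √(0.3139·0.6861/925) = √(0.000232829) = 0.01526.
z = (0.29405 − 0.3139)/0.01526 = -0.01985/0.01526 = -1.301.
p-value = 2·P(Z > 1.301) ≈ 0.1934. With α = 0.05, fail to reject H₀.

z = -1.301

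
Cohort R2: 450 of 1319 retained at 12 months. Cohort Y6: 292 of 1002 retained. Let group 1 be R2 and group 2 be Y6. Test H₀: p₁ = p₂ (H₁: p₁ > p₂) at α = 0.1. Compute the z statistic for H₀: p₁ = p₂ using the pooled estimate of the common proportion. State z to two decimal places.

p̂₁ = 450/1319 ≈ 0.3412, p̂₂ = 292/1002 ≈ 0.2914.
Pooled p̂ = (450+292)/(1319+1002) = 742/2321 = 0.3197.
SE = √(0.217488 × 0.00175615) = 0.0195.
z = (0.3412 − 0.2914)/0.0195 = 0.0498/0.0195 = 2.55.
p-value = P(Z > 2.546) ≈ 0.0055; since p < α = 0.1, reject H₀.

z = 2.55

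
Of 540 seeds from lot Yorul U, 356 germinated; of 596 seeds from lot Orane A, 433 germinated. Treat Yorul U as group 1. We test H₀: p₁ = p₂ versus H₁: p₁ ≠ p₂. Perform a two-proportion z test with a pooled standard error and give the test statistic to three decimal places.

z = -2.458

p̂₁ = 356/540 ≈ 0.65926, p̂₂ = 433/596 ≈ 0.72651.
Pooled p̂ = (356+433)/(540+596) = 789/1136 = 0.69454.
SE = √(p̂(1−p̂)(1/n₁+1/n₂)) = √(0.69454·0.30546·0.0035297) = √(0.000748838) = 0.02736.
z = (0.65926 − 0.72651)/0.02736 = -0.06725/0.02736 = -2.458.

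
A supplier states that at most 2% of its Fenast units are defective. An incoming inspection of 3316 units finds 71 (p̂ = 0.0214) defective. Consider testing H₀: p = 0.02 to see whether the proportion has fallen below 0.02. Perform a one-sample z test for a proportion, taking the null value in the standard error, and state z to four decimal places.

z = 0.5805

p̂ = 71/3316 ≈ 0.0214113.
Under H₀, SE = √(0.02·0.98/3316) = √(5.91074e-06) = 0.0024312.
z = (0.0214113 − 0.02)/0.0024312 = 0.0014113/0.0024312 = 0.5805.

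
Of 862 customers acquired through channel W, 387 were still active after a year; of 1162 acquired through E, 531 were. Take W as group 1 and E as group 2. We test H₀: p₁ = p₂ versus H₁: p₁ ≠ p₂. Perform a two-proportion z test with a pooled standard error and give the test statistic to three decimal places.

p̂₁ = 387/862 ≈ 0.44896, p̂₂ = 531/1162 ≈ 0.45697.
Pooled p̂ = (387+531)/(862+1162) = 918/2024 = 0.45356.
SE = √(p̂(1−p̂)(1/n₁+1/n₂)) = √(0.45356·0.54644·0.00202068) = √(0.000500811) = 0.02238.
z = (0.44896 − 0.45697)/0.02238 = -0.00801/0.02238 = -0.358.

z = -0.358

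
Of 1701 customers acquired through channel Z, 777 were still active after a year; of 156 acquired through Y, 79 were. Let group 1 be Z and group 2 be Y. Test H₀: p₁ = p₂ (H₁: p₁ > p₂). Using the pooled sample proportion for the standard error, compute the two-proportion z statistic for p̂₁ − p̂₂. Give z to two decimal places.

p̂₁ = 777/1701 = 0.4568, p̂₂ = 79/156 = 0.5064.
Pooled p̂ = (777+79)/(1701+156) = 856/1857 = 0.4610.
SE = √(0.248476 × 0.00699815) = 0.0417.
z = (0.4568 − 0.5064)/0.0417 = -0.0496/0.0417 = -1.19.
p-value = P(Z > -1.190) ≈ 0.8830.

z = -1.19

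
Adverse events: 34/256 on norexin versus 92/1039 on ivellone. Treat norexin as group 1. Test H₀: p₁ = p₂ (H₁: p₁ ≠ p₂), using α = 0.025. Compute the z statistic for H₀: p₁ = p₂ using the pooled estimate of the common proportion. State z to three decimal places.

z = 2.141

p̂₁ = 34/256 = 0.132812, p̂₂ = 92/1039 = 0.088547.
Pooled p̂ = (34+92)/(256+1039) = 126/1295 = 0.097297.
SE = √(p̂(1−p̂)(1/n₁+1/n₂)) = √(0.097297·0.902703·0.00486871) = √(0.000427622) = 0.020679.
z = (0.132812 − 0.088547)/0.020679 = 0.044265/0.020679 = 2.141.
p-value = 2·P(Z > 2.141) ≈ 0.0323. With α = 0.025, fail to reject H₀.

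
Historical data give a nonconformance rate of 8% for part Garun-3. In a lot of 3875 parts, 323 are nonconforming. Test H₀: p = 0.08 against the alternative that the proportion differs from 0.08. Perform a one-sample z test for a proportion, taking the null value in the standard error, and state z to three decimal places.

z = 0.770

p̂ = 323/3875 ≈ 0.083355.
SE = √(p₀(1−p₀)/n) = √(0.0736/3875) = 0.004358.
z = (0.083355 − 0.08)/0.004358 = 0.003355/0.004358 = 0.770.
Two-sided p-value ≈ 2·Φ(−0.770) = 0.4414.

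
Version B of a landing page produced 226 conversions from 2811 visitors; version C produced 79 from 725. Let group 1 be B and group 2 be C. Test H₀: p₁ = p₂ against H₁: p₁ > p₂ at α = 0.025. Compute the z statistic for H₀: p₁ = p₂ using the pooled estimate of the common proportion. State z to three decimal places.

p̂₁ = 226/2811 = 0.080398, p̂₂ = 79/725 = 0.108966.
Pooled p̂ = (226+79)/(2811+725) = 305/3536 = 0.086256.
SE = √(p̂(1−p̂)(1/n₁+1/n₂)) = √(0.086256·0.913744·0.00173506) = √(0.000136749) = 0.011694.
z = (0.080398 − 0.108966)/0.011694 = -0.028568/0.011694 = -2.443.
p-value = P(Z > -2.443) ≈ 0.9927; since p > α = 0.025, fail to reject H₀.

z = -2.443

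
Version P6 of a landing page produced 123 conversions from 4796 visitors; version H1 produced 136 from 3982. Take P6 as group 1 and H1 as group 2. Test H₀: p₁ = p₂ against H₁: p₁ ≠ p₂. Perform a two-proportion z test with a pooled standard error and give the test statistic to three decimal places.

z = -2.345

p̂₁ = 123/4796 = 0.025646, p̂₂ = 136/3982 = 0.034154.
Pooled p̂ = (123+136)/(4796+3982) = 259/8778 = 0.029506.
SE = √(p̂(1−p̂)(1/n₁+1/n₂)) = √(0.029506·0.970494·0.000459637) = √(1.31617e-05) = 0.003628.
z = (0.025646 − 0.034154)/0.003628 = -0.008508/0.003628 = -2.345.
Two-sided p-value ≈ 2·Φ(−2.345) = 0.0190.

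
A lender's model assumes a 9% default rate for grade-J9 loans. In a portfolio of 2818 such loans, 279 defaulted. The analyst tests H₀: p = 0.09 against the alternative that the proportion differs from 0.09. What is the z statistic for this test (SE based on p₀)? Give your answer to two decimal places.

z = 1.67

p̂ = 279/2818 = 0.0990.
SE = √(p₀(1−p₀)/n) = √(0.0819/2818) = 0.0054.
z = (0.0990 − 0.09)/0.0054 = 0.0090/0.0054 = 1.67.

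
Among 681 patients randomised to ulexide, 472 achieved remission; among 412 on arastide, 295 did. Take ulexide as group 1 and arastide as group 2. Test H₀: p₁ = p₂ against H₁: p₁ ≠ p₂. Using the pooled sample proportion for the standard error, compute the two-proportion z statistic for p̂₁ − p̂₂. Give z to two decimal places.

z = -0.80

p̂₁ = 472/681 ≈ 0.6931, p̂₂ = 295/412 ≈ 0.7160.
Pooled p̂ = (472+295)/(681+412) = 767/1093 = 0.7017.
SE = √(p̂(1−p̂)(1/n₁+1/n₂)) = √(0.7017·0.2983·0.00389561) = √(0.000815358) = 0.0286.
z = (0.6931 − 0.7160)/0.0286 = -0.0229/0.0286 = -0.80.
Two-sided p-value ≈ 2·Φ(−0.803) = 0.4221.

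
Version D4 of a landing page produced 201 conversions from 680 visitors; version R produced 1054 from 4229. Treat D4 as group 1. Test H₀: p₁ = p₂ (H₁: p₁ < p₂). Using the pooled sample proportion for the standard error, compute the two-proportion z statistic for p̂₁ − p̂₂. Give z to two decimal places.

z = 2.57

p̂₁ = 201/680 = 0.29559, p̂₂ = 1054/4229 = 0.24923.
Pooled p̂ = (201+1054)/(680+4229) = 1255/4909 = 0.25565.
SE = √(p̂(1−p̂)(1/n₁+1/n₂)) = √(0.25565·0.74435·0.00170705) = √(0.000324842) = 0.01802.
z = (0.29559 − 0.24923)/0.01802 = 0.04636/0.01802 = 2.57.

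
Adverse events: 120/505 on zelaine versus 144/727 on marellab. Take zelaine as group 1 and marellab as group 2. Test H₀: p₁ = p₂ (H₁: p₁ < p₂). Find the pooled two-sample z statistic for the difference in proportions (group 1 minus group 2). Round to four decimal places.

p̂₁ = 120/505 ≈ 0.237624, p̂₂ = 144/727 ≈ 0.198074.
Pooled p̂ = (120+144)/(505+727) = 264/1232 = 0.214286.
SE = √(0.168367 × 0.00335571) = 0.023770.
z = (0.237624 − 0.198074)/0.023770 = 0.039550/0.023770 = 1.6639.
p-value = P(Z < 1.664) ≈ 0.9519.

z = 1.6639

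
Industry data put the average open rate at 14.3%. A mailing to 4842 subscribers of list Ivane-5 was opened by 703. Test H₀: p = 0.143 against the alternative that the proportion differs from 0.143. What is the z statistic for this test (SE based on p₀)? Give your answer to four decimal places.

z = 0.4349

p̂ = 703/4842 ≈ 0.145188.
SE = √(p₀(1−p₀)/n) = √(0.12255/4842) = 0.005031.
z = (0.145188 − 0.143)/0.005031 = 0.002188/0.005031 = 0.4349.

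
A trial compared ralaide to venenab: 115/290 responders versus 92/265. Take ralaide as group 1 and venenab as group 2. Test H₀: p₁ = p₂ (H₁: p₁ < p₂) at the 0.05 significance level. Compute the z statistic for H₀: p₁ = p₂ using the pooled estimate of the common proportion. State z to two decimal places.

p̂₁ = 115/290 = 0.3966, p̂₂ = 92/265 = 0.3472.
Pooled p̂ = (115+92)/(290+265) = 207/555 = 0.3730.
SE = √(0.233864 × 0.00722186) = 0.0411.
z = (0.3966 − 0.3472)/0.0411 = 0.0494/0.0411 = 1.20.
p-value = P(Z < 1.202) ≈ 0.8852. With α = 0.05, fail to reject H₀.

z = 1.20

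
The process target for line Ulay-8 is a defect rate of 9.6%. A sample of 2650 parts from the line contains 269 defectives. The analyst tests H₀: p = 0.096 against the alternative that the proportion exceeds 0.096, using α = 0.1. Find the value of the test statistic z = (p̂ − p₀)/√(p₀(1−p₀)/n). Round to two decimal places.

z = 0.96

p̂ = 269/2650 = 0.1015.
Standard error under H₀: √(0.096×0.904/2650) = 0.0057.
z = (0.1015 − 0.096)/0.0057 = 0.0055/0.0057 = 0.96.
p-value = P(Z > 0.963) ≈ 0.1678; since p > α = 0.1, fail to reject H₀.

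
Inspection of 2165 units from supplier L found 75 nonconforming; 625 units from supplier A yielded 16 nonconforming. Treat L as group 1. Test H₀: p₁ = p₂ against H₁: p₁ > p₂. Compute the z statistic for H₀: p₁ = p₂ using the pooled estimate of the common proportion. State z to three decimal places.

z = 1.121

p̂₁ = 75/2165 = 0.034642, p̂₂ = 16/625 = 0.025600.
Pooled p̂ = (75+16)/(2165+625) = 91/2790 = 0.032616.
SE = √(p̂(1−p̂)(1/n₁+1/n₂)) = √(0.032616·0.967384·0.00206189) = √(6.50582e-05) = 0.008066.
z = (0.034642 − 0.025600)/0.008066 = 0.009042/0.008066 = 1.121.
p-value = P(Z > 1.121) ≈ 0.1311.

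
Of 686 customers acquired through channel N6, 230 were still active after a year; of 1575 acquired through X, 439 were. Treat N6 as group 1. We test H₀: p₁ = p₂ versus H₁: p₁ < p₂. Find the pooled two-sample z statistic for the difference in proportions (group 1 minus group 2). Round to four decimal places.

p̂₁ = 230/686 ≈ 0.335277, p̂₂ = 439/1575 ≈ 0.278730.
Pooled p̂ = (230+439)/(686+1575) = 669/2261 = 0.295887.
SE = √(0.208338 × 0.00209265) = 0.020880.
z = (0.335277 − 0.278730)/0.020880 = 0.056547/0.020880 = 2.7082.

z = 2.7082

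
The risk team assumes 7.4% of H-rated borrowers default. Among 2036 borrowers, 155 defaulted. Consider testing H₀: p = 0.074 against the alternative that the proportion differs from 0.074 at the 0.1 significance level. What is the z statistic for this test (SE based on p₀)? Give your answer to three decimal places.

p̂ = 155/2036 = 0.07613.
SE = √(p₀(1−p₀)/n) = √(0.068524/2036) = 0.00580.
z = (0.07613 − 0.074)/0.00580 = 0.00213/0.00580 = 0.367.
Two-sided p-value ≈ 2·Φ(−0.367) = 0.7135; since p > α = 0.1, fail to reject H₀.

z = 0.367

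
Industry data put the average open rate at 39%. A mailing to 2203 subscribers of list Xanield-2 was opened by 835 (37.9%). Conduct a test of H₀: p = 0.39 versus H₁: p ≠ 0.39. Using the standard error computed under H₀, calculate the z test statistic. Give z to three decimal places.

z = -1.056

p̂ = 835/2203 = 0.37903.
Standard error under H₀: √(0.39×0.61/2203) = 0.01039.
z = (0.37903 − 0.39)/0.01039 = -0.01097/0.01039 = -1.056.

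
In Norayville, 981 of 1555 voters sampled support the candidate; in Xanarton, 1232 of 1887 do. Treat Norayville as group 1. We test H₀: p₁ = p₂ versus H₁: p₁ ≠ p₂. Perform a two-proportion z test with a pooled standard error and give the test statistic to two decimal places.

p̂₁ = 981/1555 = 0.6309, p̂₂ = 1232/1887 = 0.6529.
Pooled p̂ = (981+1232)/(1555+1887) = 2213/3442 = 0.6429.
SE = √(0.229568 × 0.00117303) = 0.0164.
z = (0.6309 − 0.6529)/0.0164 = -0.0220/0.0164 = -1.34.

z = -1.34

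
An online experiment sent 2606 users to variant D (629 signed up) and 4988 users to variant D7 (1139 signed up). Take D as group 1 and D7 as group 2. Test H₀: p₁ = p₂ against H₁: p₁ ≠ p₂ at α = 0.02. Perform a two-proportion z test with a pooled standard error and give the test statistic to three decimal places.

p̂₁ = 629/2606 = 0.24137, p̂₂ = 1139/4988 = 0.22835.
Pooled p̂ = (629+1139)/(2606+4988) = 1768/7594 = 0.23282.
SE = √(p̂(1−p̂)(1/n₁+1/n₂)) = √(0.23282·0.76718·0.000584211) = √(0.000104347) = 0.01022.
z = (0.24137 − 0.22835)/0.01022 = 0.01302/0.01022 = 1.274.
Two-sided p-value ≈ 2·Φ(−1.274) = 0.2025; since p > α = 0.02, fail to reject H₀.

z = 1.274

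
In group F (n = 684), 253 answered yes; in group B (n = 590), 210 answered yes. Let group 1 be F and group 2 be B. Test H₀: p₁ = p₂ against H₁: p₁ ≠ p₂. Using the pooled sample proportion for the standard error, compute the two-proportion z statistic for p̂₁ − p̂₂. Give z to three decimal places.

z = 0.516

p̂₁ = 253/684 ≈ 0.36988, p̂₂ = 210/590 ≈ 0.35593.
Pooled p̂ = (253+210)/(684+590) = 463/1274 = 0.36342.
SE = √(p̂(1−p̂)(1/n₁+1/n₂)) = √(0.36342·0.63658·0.0031569) = √(0.000730339) = 0.02702.
z = (0.36988 − 0.35593)/0.02702 = 0.01395/0.02702 = 0.516.
p-value = 2·P(Z > 0.516) ≈ 0.6057.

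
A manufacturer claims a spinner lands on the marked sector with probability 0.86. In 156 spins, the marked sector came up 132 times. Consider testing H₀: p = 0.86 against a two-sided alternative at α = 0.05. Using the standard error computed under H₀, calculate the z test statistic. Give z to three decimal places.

z = -0.498

p̂ = 132/156 ≈ 0.846154.
SE = √(p₀(1−p₀)/n) = √(0.1204/156) = 0.027781.
z = (0.846154 − 0.86)/0.027781 = -0.013846/0.027781 = -0.498.
Two-sided p-value ≈ 2·Φ(−0.498) = 0.6182, so at α = 0.05 we fail to reject H₀.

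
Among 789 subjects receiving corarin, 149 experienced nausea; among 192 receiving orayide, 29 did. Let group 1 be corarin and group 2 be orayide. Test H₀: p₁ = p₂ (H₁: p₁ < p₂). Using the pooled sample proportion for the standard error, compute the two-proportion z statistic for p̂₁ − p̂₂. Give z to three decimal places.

p̂₁ = 149/789 = 0.18885, p̂₂ = 29/192 = 0.15104.
Pooled p̂ = (149+29)/(789+192) = 178/981 = 0.18145.
SE = √(p̂(1−p̂)(1/n₁+1/n₂)) = √(0.18145·0.81855·0.00647576) = √(0.000961808) = 0.03101.
z = (0.18885 − 0.15104)/0.03101 = 0.03781/0.03101 = 1.219.
p-value = P(Z < 1.219) ≈ 0.8886.

z = 1.219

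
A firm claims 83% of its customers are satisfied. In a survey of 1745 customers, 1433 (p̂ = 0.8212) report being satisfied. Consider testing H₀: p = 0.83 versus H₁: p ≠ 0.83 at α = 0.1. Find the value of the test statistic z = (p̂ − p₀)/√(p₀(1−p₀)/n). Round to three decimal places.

z = -0.978

p̂ = 1433/1745 = 0.821203.
Standard error under H₀: √(0.83×0.17/1745) = 0.008992.
z = (0.821203 − 0.83)/0.008992 = -0.008797/0.008992 = -0.978.
Two-sided p-value ≈ 2·Φ(−0.978) = 0.3280. With α = 0.1, fail to reject H₀.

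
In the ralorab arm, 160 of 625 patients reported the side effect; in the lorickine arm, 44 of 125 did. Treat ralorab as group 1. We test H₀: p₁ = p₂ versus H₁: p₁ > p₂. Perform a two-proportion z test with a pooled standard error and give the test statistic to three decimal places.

p̂₁ = 160/625 = 0.25600, p̂₂ = 44/125 = 0.35200.
Pooled p̂ = (160+44)/(625+125) = 204/750 = 0.27200.
SE = √(0.198016 × 0.0096) = 0.04360.
z = (0.25600 − 0.35200)/0.04360 = -0.09600/0.04360 = -2.202.
p-value = P(Z > -2.202) ≈ 0.9862.

z = -2.202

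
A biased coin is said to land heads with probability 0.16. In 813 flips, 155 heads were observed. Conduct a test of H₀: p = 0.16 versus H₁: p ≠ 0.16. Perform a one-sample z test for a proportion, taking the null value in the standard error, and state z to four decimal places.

p̂ = 155/813 ≈ 0.1906519.
Standard error under H₀: √(0.16×0.84/813) = 0.0128574.
z = (0.1906519 − 0.16)/0.0128574 = 0.0306519/0.0128574 = 2.3840.

z = 2.3840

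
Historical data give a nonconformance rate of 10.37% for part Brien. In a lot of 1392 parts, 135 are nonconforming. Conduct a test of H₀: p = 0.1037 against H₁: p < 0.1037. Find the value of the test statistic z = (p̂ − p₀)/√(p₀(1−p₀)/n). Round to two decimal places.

p̂ = 135/1392 = 0.0970.
Standard error under H₀: √(0.1037×0.8963/1392) = 0.0082.
z = (0.0970 − 0.1037)/0.0082 = -0.0067/0.0082 = -0.82.
p-value = P(Z < -0.822) ≈ 0.2055.

z = -0.82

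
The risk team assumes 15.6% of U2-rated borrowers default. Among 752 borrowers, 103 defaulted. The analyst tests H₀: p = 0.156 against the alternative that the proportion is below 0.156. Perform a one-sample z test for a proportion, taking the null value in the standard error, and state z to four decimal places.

z = -1.4383

p̂ = 103/752 ≈ 0.136968.
Under H₀, SE = √(0.156·0.844/752) = √(0.000175085) = 0.013232.
z = (0.136968 − 0.156)/0.013232 = -0.019032/0.013232 = -1.4383.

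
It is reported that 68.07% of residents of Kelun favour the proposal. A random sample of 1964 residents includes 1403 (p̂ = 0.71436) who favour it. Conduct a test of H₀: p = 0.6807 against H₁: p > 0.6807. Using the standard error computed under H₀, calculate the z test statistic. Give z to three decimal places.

z = 3.200

p̂ = 1403/1964 = 0.71436.
SE = √(p₀(1−p₀)/n) = √(0.21735/1964) = 0.01052.
z = (0.71436 − 0.6807)/0.01052 = 0.03366/0.01052 = 3.200.
p-value = P(Z > 3.200) ≈ 0.0007.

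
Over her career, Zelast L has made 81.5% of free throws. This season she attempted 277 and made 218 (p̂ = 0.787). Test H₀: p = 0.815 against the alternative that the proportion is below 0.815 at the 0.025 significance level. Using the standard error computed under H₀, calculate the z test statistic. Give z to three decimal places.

p̂ = 218/277 ≈ 0.78700.
Standard error under H₀: √(0.815×0.185/277) = 0.02333.
z = (0.78700 − 0.815)/0.02333 = -0.02800/0.02333 = -1.200.
p-value = P(Z < -1.200) ≈ 0.1151. With α = 0.025, fail to reject H₀.

z = -1.200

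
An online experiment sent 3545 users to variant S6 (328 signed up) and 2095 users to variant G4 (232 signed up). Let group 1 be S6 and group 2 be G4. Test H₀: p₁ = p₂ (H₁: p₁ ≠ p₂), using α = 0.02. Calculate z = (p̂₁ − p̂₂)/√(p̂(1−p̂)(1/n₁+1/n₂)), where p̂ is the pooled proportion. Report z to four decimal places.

p̂₁ = 328/3545 ≈ 0.092525, p̂₂ = 232/2095 ≈ 0.110740.
Pooled p̂ = (328+232)/(3545+2095) = 560/5640 = 0.099291.
SE = √(0.0894321 × 0.000759414) = 0.008241.
z = (0.092525 − 0.110740)/0.008241 = -0.018215/0.008241 = -2.2103.
p-value = 2·P(Z > 2.210) ≈ 0.0271. With α = 0.02, fail to reject H₀.

z = -2.2103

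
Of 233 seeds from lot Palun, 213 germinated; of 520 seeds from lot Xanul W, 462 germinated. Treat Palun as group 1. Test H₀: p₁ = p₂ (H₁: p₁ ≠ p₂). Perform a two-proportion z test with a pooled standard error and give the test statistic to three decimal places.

p̂₁ = 213/233 = 0.91416, p̂₂ = 462/520 = 0.88846.
Pooled p̂ = (213+462)/(233+520) = 675/753 = 0.89641.
SE = √(p̂(1−p̂)(1/n₁+1/n₂)) = √(0.89641·0.10359·0.00621492) = √(0.000577091) = 0.02402.
z = (0.91416 − 0.88846)/0.02402 = 0.02570/0.02402 = 1.070.
p-value = 2·P(Z > 1.070) ≈ 0.2847.

z = 1.070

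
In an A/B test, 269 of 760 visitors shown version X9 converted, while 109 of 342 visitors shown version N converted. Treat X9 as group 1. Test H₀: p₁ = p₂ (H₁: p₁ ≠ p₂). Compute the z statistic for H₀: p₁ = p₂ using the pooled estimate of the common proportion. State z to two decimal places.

p̂₁ = 269/760 = 0.3539, p̂₂ = 109/342 = 0.3187.
Pooled p̂ = (269+109)/(760+342) = 378/1102 = 0.3430.
SE = √(p̂(1−p̂)(1/n₁+1/n₂)) = √(0.3430·0.6570·0.00423977) = √(0.000955452) = 0.0309.
z = (0.3539 − 0.3187)/0.0309 = 0.0352/0.0309 = 1.14.
p-value = 2·P(Z > 1.140) ≈ 0.2543.

z = 1.14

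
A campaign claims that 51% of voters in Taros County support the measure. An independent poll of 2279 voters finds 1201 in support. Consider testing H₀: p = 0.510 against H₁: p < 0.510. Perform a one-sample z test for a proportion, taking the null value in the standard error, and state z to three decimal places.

z = 1.622

p̂ = 1201/2279 ≈ 0.526986.
SE = √(p₀(1−p₀)/n) = √(0.2499/2279) = 0.010472.
z = (0.526986 − 0.51)/0.010472 = 0.016986/0.010472 = 1.622.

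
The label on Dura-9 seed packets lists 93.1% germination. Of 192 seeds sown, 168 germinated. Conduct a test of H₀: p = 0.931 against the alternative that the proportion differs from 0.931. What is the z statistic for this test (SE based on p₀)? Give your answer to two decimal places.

p̂ = 168/192 = 0.8750.
Under H₀, SE = √(0.931·0.069/192) = √(0.000334578) = 0.0183.
z = (0.8750 − 0.931)/0.0183 = -0.0560/0.0183 = -3.06.
Two-sided p-value ≈ 2·Φ(−3.062) = 0.0022.

z = -3.06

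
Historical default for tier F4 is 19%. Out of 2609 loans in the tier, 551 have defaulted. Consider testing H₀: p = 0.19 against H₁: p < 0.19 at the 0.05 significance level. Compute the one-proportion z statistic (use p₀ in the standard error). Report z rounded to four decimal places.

z = 2.7592

p̂ = 551/2609 ≈ 0.2111920.
Under H₀, SE = √(0.19·0.81/2609) = √(5.89881e-05) = 0.0076804.
z = (0.2111920 − 0.19)/0.0076804 = 0.0211920/0.0076804 = 2.7592.
p-value = P(Z < 2.759) ≈ 0.9971, so at α = 0.05 we fail to reject H₀.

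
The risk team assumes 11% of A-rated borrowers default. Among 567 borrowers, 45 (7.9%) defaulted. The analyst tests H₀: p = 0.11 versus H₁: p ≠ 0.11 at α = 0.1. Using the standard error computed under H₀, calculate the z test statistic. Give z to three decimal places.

z = -2.331

p̂ = 45/567 ≈ 0.07937.
SE = √(p₀(1−p₀)/n) = √(0.0979/567) = 0.01314.
z = (0.07937 − 0.11)/0.01314 = -0.03063/0.01314 = -2.331.
Two-sided p-value ≈ 2·Φ(−2.331) = 0.0197, so at α = 0.1 we reject H₀.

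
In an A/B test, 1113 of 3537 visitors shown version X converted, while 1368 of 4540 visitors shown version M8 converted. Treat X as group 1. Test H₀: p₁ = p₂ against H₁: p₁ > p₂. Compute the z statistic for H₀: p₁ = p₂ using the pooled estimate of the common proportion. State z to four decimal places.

z = 1.2905

p̂₁ = 1113/3537 = 0.314673, p̂₂ = 1368/4540 = 0.301322.
Pooled p̂ = (1113+1368)/(3537+4540) = 2481/8077 = 0.307169.
SE = √(0.212816 × 0.00050299) = 0.010346.
z = (0.314673 − 0.301322)/0.010346 = 0.013351/0.010346 = 1.2905.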